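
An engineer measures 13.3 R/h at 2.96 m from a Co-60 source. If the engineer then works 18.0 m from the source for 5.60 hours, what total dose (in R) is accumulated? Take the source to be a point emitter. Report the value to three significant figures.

Using I₁d₁² = I₂d₂², rate at 18.0 m:
(2.96/18.0)² = 0.02704, so 13.3 × 0.02704 = 0.3596 R/h.
Dose = rate × time = 0.3596 R/h × 5.600 h = 2.014 R.

2.01 R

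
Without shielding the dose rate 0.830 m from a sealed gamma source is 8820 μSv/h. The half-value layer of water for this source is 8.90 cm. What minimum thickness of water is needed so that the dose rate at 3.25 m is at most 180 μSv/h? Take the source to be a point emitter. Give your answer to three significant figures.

At 3.25 m, distance alone gives (0.830/3.25)² = 0.06522, so 8820 × 0.06522 = 575.2 μSv/h.
Further attenuation needed: 575.2/180 = 3.196.
n = log₂(3.196) = 1.676 half-value layers.
Thickness = 1.676 × 8.90 cm = 14.92 cm.

14.9 cm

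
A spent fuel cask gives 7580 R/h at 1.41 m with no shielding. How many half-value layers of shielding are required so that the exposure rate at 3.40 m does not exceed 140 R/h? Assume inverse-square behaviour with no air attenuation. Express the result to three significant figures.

3.22 half-value layers

At 3.40 m, distance alone gives 7580 × (1.41/3.40)² = 7580 × 0.1720 = 1304 R/h.
Further attenuation needed: 1304/140 = 9.314.
n = log₂(9.314) = 3.219 half-value layers.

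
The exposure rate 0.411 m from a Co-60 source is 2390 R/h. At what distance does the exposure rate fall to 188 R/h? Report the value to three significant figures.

1.47 m

By the inverse-square law, d₂ = d₁·√(I₁/I₂).
I₁/I₂ = 2390/188 = 12.71, so d₂ = 0.411 × √12.71 = 1.465 m.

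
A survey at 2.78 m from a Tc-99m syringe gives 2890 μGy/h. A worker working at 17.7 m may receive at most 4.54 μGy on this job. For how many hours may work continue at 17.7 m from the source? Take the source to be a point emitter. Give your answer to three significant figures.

Since intensity falls as 1/r², rate at 17.7 m:
2890 × (2.78/17.7)² = 2890 × 0.02467 = 71.30 μGy/h.
Stay time = 4.54 μGy ÷ 71.30 μGy/h = 0.06367 h.

0.0637 h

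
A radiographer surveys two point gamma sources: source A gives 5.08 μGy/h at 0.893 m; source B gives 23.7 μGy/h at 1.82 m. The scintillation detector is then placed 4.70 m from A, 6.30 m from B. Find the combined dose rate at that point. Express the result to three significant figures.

Each source contributes Iᵢ·(dᵢ/rᵢ)²; contributions add.
A: 5.08 × (0.893/4.70)² = 0.1834 μGy/h
B: 23.7 × (1.82/6.30)² = 1.978 μGy/h
Total = 0.1834 + 1.978 = 2.161 μGy/h.

2.16 μGy/h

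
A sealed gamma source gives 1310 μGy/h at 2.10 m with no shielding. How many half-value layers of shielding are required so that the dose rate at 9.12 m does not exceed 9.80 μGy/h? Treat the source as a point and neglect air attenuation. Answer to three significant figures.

At 9.12 m, distance alone gives 1310 × (2.10/9.12)² = 1310 × 0.05302 = 69.46 μGy/h.
Further attenuation needed: 69.46/9.80 = 7.088.
n = log₂(7.088) = 2.825 half-value layers.

2.83 half-value layers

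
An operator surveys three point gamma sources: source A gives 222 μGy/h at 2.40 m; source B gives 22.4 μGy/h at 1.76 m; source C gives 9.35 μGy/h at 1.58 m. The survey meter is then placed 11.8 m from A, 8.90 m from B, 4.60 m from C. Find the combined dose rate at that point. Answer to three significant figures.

11.2 μGy/h

Each source contributes Iᵢ·(dᵢ/rᵢ)²; contributions add.
A: 222 × (2.40/11.8)² = 9.184 μGy/h
B: 22.4 × (1.76/8.90)² = 0.8760 μGy/h
C: 9.35 × (1.58/4.60)² = 1.103 μGy/h
Total = 9.184 + 0.8760 + 1.103 = 11.16 μGy/h.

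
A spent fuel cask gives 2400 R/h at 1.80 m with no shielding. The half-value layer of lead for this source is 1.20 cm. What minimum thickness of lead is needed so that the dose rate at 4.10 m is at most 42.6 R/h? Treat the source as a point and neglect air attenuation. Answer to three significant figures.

At 4.10 m, distance alone gives (1.80/4.10)² = 0.1927, so 2400 × 0.1927 = 462.5 R/h.
Further attenuation needed: 462.5/42.6 = 10.86.
n = log₂(10.86) = 3.441 half-value layers.
Thickness = 3.441 × 1.20 cm = 4.129 cm.

4.13 cm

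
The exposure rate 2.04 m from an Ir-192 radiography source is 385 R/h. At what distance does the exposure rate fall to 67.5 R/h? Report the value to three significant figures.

4.87 m

Intensity scales as (d₁/d₂)², so d₂ = d₁·√(I₁/I₂).
I₁/I₂ = 385/67.5 = 5.704, so d₂ = 2.04 × √5.704 = 4.872 m.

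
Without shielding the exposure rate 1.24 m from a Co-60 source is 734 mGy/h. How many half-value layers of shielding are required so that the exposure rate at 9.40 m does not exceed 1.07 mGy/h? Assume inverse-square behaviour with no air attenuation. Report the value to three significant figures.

At 9.40 m, distance alone gives 734 × (1.24/9.40)² = 734 × 0.01740 = 12.77 mGy/h.
Further attenuation needed: 12.77/1.07 = 11.93.
n = log₂(11.93) = 3.577 half-value layers.

3.58 half-value layers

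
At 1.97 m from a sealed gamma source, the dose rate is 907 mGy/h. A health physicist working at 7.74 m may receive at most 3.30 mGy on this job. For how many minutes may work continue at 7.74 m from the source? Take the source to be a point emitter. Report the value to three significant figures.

Since intensity falls as 1/r², rate at 7.74 m:
(1.97/7.74)² = 0.06478, so 907 × 0.06478 = 58.76 mGy/h.
Stay time = 3.30 mGy ÷ 58.76 mGy/h = 0.05616 h = 3.370 min.

3.37 min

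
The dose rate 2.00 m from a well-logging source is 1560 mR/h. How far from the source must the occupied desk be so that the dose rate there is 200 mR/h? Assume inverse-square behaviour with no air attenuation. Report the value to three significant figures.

By the inverse-square law, d₂ = d₁·√(I₁/I₂).
I₁/I₂ = 1560/200 = 7.800, so d₂ = 2.00 × √7.800 = 5.586 m.

5.59 m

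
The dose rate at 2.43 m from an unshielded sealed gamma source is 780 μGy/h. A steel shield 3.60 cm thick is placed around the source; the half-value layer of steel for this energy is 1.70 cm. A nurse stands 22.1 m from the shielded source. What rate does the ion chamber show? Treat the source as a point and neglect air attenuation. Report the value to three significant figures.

2.17 μGy/h

Distance alone: 780 × (2.43/22.1)² = 780 × 0.01209 = 9.430 μGy/h.
Shield: 3.60/1.70 = 2.118 half-value layers → attenuation 2^(−2.118) = 0.2304.
Combined: 9.430 × 0.2304 = 2.173 μGy/h.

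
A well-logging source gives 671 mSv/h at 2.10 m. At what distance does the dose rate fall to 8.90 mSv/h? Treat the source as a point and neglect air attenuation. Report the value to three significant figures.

Applying the 1/r² law, d₂ = d₁·√(I₁/I₂).
I₁/I₂ = 671/8.90 = 75.39, so d₂ = 2.10 × √75.39 = 18.23 m.

18.2 m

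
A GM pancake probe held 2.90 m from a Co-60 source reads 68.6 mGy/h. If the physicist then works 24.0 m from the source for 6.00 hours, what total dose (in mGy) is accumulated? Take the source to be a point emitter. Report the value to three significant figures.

6.01 mGy

Since intensity falls as 1/r², rate at 24.0 m:
68.6 × (2.90/24.0)² = 68.6 × 0.01460 = 1.002 mGy/h.
Dose = rate × time = 1.002 mGy/h × 6.000 h = 6.012 mGy.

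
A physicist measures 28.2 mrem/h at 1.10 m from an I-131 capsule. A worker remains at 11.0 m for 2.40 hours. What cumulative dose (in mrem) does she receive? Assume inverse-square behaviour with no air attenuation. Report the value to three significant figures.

By the inverse-square law, rate at 11.0 m:
28.2 × (1.10/11.0)² = 28.2 × 0.01000 = 0.2820 mrem/h.
Dose = rate × time = 0.2820 mrem/h × 2.400 h = 0.6768 mrem.

0.677 mrem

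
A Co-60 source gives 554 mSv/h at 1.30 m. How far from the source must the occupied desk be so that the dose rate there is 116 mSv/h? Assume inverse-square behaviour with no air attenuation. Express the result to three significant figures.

2.84 m

Using I₁d₁² = I₂d₂², d₂ = d₁·√(I₁/I₂).
I₁/I₂ = 554/116 = 4.776, so d₂ = 1.30 × √4.776 = 2.841 m.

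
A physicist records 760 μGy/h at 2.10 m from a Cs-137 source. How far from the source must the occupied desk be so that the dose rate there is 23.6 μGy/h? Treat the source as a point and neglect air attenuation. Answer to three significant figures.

Using I₁d₁² = I₂d₂², d₂ = d₁·√(I₁/I₂).
I₁/I₂ = 760/23.6 = 32.20, so d₂ = 2.10 × √32.20 = 11.92 m.

11.9 m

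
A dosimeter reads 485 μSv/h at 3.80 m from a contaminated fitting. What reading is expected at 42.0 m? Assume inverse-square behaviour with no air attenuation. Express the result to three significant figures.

3.97 μSv/h

By the inverse-square law, the rate at 42.0 m is
485 × (3.80/42.0)² = 485 × 0.008186 = 3.970 μSv/h.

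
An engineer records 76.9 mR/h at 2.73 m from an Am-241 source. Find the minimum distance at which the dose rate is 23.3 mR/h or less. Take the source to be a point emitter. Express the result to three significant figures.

4.96 m

Applying the 1/r² law, d₂ = d₁·√(I₁/I₂).
I₁/I₂ = 76.9/23.3 = 3.300, so d₂ = 2.73 × √3.300 = 4.959 m.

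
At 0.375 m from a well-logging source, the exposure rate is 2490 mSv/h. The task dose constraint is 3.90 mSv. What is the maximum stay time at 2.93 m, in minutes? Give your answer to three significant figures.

Intensity scales as (d₁/d₂)², so rate at 2.93 m:
2490 × (0.375/2.93)² = 2490 × 0.01638 = 40.79 mSv/h.
Stay time = 3.90 mSv ÷ 40.79 mSv/h = 0.09561 h = 5.737 min.

5.74 min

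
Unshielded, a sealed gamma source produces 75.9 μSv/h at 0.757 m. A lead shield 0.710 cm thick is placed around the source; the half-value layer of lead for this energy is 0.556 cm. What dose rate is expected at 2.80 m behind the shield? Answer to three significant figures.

Distance alone: (0.757/2.80)² = 0.07309, so 75.9 × 0.07309 = 5.548 μSv/h.
Shield: 0.710/0.556 = 1.277 half-value layers → attenuation 2^(−1.277) = 0.4127.
Combined: 5.548 × 0.4127 = 2.290 μSv/h.

2.29 μSv/h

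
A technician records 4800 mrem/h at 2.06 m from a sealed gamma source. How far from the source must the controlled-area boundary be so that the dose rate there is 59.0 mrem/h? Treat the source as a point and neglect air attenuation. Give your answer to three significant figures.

Using I₁d₁² = I₂d₂², d₂ = d₁·√(I₁/I₂).
I₁/I₂ = 4800/59.0 = 81.36, so d₂ = 2.06 × √81.36 = 18.58 m.

18.6 m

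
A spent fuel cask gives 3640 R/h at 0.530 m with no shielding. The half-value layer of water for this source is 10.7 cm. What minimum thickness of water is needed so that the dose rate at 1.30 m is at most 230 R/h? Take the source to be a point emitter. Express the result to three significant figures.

14.9 cm

At 1.30 m, distance alone gives (0.530/1.30)² = 0.1662, so 3640 × 0.1662 = 605.0 R/h.
Further attenuation needed: 605.0/230 = 2.630.
n = log₂(2.630) = 1.395 half-value layers.
Thickness = 1.395 × 10.7 cm = 14.93 cm.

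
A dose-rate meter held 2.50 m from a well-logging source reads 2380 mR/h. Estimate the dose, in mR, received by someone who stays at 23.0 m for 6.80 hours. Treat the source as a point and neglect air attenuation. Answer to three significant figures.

191 mR

Since intensity falls as 1/r², rate at 23.0 m:
(2.50/23.0)² = 0.01181, so 2380 × 0.01181 = 28.11 mR/h.
Dose = rate × time = 28.11 mR/h × 6.800 h = 191.1 mR.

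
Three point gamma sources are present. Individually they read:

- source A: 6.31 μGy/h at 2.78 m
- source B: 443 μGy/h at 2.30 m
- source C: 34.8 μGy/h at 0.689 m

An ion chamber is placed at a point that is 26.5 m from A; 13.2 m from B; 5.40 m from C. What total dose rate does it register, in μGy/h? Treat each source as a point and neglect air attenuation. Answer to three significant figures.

14.1 μGy/h

By superposition, sum each source's inverse-square contribution:
A: 6.31 × (2.78/26.5)² = 0.06944 μGy/h
B: 443 × (2.30/13.2)² = 13.45 μGy/h
C: 34.8 × (0.689/5.40)² = 0.5665 μGy/h
Total = 0.06944 + 13.45 + 0.5665 = 14.09 μGy/h.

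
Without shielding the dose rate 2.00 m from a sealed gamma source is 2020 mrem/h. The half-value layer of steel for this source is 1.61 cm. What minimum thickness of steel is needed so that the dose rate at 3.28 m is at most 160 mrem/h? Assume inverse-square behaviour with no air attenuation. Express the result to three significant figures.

3.59 cm

At 3.28 m, distance alone gives 2020 × (2.00/3.28)² = 2020 × 0.3718 = 751.0 mrem/h.
Further attenuation needed: 751.0/160 = 4.694.
n = log₂(4.694) = 2.231 half-value layers.
Thickness = 2.231 × 1.61 cm = 3.592 cm.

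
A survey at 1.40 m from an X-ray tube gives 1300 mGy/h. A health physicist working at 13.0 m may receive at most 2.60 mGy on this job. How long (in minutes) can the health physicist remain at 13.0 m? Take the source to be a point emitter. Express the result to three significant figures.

10.3 min

Applying the 1/r² law, rate at 13.0 m:
1300 × (1.40/13.0)² = 1300 × 0.01160 = 15.08 mGy/h.
Stay time = 2.60 mGy ÷ 15.08 mGy/h = 0.1724 h = 10.34 min.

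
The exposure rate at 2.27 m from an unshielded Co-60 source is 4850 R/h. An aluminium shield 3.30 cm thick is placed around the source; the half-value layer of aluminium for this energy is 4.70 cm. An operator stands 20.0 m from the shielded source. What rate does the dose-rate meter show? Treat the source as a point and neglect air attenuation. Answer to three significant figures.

Distance alone: (2.27/20.0)² = 0.01288, so 4850 × 0.01288 = 62.47 R/h.
Shield: 3.30/4.70 = 0.7021 half-value layers → attenuation 2^(−0.7021) = 0.6147.
Combined: 62.47 × 0.6147 = 38.40 R/h.

38.4 R/h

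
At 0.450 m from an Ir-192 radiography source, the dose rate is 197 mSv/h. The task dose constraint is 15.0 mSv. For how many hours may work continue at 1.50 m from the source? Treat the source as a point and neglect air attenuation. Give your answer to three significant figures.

By the inverse-square law, rate at 1.50 m:
197 × (0.450/1.50)² = 197 × 0.09000 = 17.73 mSv/h.
Stay time = 15.0 mSv ÷ 17.73 mSv/h = 0.8460 h.

0.846 h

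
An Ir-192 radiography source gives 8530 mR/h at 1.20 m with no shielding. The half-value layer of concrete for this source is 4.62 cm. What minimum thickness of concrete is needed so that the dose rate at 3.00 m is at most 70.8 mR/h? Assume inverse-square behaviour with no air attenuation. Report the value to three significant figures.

At 3.00 m, distance alone gives 8530 × (1.20/3.00)² = 8530 × 0.1600 = 1365 mR/h.
Further attenuation needed: 1365/70.8 = 19.28.
n = log₂(19.28) = 4.269 half-value layers.
Thickness = 4.269 × 4.62 cm = 19.72 cm.

19.7 cm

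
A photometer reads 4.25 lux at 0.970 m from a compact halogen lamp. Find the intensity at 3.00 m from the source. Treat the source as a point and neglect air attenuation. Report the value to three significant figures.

0.444 lux

Using I₁d₁² = I₂d₂², the rate at 3.00 m is
(0.970/3.00)² = 0.1045, so 4.25 × 0.1045 = 0.4441 lux.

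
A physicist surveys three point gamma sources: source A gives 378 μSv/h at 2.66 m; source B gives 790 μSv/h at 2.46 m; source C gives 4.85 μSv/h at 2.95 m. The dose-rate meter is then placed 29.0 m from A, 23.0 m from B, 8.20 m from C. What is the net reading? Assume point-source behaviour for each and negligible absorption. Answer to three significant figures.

Each source contributes Iᵢ·(dᵢ/rᵢ)²; contributions add.
A: 378 × (2.66/29.0)² = 3.180 μSv/h
B: 790 × (2.46/23.0)² = 9.037 μSv/h
C: 4.85 × (2.95/8.20)² = 0.6277 μSv/h
Total = 3.180 + 9.037 + 0.6277 = 12.84 μSv/h.

12.8 μSv/h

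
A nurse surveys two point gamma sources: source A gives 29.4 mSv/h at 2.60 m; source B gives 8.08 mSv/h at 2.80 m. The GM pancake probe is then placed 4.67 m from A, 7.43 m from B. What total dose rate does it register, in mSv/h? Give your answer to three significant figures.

Each source contributes Iᵢ·(dᵢ/rᵢ)²; contributions add.
A: 29.4 × (2.60/4.67)² = 9.113 mSv/h
B: 8.08 × (2.80/7.43)² = 1.147 mSv/h
Total = 9.113 + 1.147 = 10.26 mSv/h.

10.3 mSv/h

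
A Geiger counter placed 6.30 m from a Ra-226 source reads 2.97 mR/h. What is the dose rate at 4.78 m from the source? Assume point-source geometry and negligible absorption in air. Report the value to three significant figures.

5.16 mR/h

Using I₁d₁² = I₂d₂², scaling from 6.30 m to 4.78 m:
(6.30/4.78)² = 1.737, so 2.97 × 1.737 = 5.159 mR/h.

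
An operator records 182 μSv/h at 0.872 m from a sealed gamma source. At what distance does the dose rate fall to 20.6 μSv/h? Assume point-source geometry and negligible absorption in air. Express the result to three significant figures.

Using I₁d₁² = I₂d₂², d₂ = d₁·√(I₁/I₂).
I₁/I₂ = 182/20.6 = 8.835, so d₂ = 0.872 × √8.835 = 2.592 m.

2.59 m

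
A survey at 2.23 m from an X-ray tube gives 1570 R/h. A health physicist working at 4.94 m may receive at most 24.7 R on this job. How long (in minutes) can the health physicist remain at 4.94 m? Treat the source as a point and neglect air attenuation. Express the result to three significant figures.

4.63 min

By the inverse-square law, rate at 4.94 m:
(2.23/4.94)² = 0.2038, so 1570 × 0.2038 = 320.0 R/h.
Stay time = 24.7 R ÷ 320.0 R/h = 0.07719 h = 4.631 min.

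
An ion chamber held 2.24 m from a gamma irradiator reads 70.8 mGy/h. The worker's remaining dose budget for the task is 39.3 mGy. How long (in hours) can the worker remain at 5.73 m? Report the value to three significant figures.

3.63 h

By the inverse-square law, rate at 5.73 m:
70.8 × (2.24/5.73)² = 70.8 × 0.1528 = 10.82 mGy/h.
Stay time = 39.3 mGy ÷ 10.82 mGy/h = 3.632 h.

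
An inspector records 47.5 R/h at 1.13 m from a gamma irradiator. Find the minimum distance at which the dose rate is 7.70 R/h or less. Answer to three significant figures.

Using I₁d₁² = I₂d₂², d₂ = d₁·√(I₁/I₂).
I₁/I₂ = 47.5/7.70 = 6.169, so d₂ = 1.13 × √6.169 = 2.807 m.

2.81 m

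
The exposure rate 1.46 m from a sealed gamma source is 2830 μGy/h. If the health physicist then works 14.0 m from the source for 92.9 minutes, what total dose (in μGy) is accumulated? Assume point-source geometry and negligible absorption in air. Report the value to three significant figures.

Using I₁d₁² = I₂d₂², rate at 14.0 m:
(1.46/14.0)² = 0.01088, so 2830 × 0.01088 = 30.79 μGy/h.
Dose = rate × time = 30.79 μGy/h × 1.548 h = 47.66 μGy.

47.7 μGy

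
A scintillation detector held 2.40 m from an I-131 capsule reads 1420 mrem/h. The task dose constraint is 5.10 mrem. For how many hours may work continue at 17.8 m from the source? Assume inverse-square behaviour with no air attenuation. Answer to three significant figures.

By the inverse-square law, rate at 17.8 m:
1420 × (2.40/17.8)² = 1420 × 0.01818 = 25.82 mrem/h.
Stay time = 5.10 mrem ÷ 25.82 mrem/h = 0.1975 h.

0.198 h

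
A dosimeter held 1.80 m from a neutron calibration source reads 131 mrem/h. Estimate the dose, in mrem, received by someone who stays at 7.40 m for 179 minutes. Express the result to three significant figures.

Intensity scales as (d₁/d₂)², so rate at 7.40 m:
(1.80/7.40)² = 0.05917, so 131 × 0.05917 = 7.751 mrem/h.
Dose = rate × time = 7.751 mrem/h × 2.983 h = 23.12 mrem.

23.1 mrem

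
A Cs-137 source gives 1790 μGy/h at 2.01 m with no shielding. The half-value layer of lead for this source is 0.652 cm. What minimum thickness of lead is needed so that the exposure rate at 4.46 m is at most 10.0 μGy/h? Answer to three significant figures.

3.38 cm

At 4.46 m, distance alone gives 1790 × (2.01/4.46)² = 1790 × 0.2031 = 363.5 μGy/h.
Further attenuation needed: 363.5/10.0 = 36.35.
n = log₂(36.35) = 5.184 half-value layers.
Thickness = 5.184 × 0.652 cm = 3.380 cm.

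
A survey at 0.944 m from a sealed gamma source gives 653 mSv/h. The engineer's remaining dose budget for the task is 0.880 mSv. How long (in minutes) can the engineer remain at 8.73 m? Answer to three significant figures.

6.92 min

Applying the 1/r² law, rate at 8.73 m:
653 × (0.944/8.73)² = 653 × 0.01169 = 7.634 mSv/h.
Stay time = 0.880 mSv ÷ 7.634 mSv/h = 0.1153 h = 6.918 min.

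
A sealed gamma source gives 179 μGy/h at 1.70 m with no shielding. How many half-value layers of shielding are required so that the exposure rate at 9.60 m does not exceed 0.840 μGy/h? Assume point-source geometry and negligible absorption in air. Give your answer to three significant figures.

2.74 half-value layers

At 9.60 m, distance alone gives (1.70/9.60)² = 0.03136, so 179 × 0.03136 = 5.613 μGy/h.
Further attenuation needed: 5.613/0.840 = 6.682.
n = log₂(6.682) = 2.740 half-value layers.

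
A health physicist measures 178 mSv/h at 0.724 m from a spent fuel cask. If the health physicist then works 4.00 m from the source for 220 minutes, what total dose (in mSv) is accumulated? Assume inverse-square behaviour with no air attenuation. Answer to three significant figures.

21.4 mSv

Since intensity falls as 1/r², rate at 4.00 m:
178 × (0.724/4.00)² = 178 × 0.03276 = 5.831 mSv/h.
Dose = rate × time = 5.831 mSv/h × 3.667 h = 21.38 mSv.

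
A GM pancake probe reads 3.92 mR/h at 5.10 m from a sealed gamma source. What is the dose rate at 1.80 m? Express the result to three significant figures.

31.5 mR/h

Since intensity falls as 1/r², the rate at 1.80 m is
(5.10/1.80)² = 8.028, so 3.92 × 8.028 = 31.47 mR/h.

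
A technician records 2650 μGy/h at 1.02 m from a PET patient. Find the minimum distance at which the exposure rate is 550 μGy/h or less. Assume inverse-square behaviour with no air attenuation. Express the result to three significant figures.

2.24 m

Applying the 1/r² law, d₂ = d₁·√(I₁/I₂).
I₁/I₂ = 2650/550 = 4.818, so d₂ = 1.02 × √4.818 = 2.239 m.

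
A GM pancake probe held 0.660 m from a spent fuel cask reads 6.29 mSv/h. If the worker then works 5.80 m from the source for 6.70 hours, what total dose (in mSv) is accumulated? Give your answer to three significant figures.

0.546 mSv

By the inverse-square law, rate at 5.80 m:
(0.660/5.80)² = 0.01295, so 6.29 × 0.01295 = 0.08146 mSv/h.
Dose = rate × time = 0.08146 mSv/h × 6.700 h = 0.5458 mSv.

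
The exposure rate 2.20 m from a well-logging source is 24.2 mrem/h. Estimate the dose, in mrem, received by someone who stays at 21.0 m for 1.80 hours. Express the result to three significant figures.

Intensity scales as (d₁/d₂)², so rate at 21.0 m:
(2.20/21.0)² = 0.01098, so 24.2 × 0.01098 = 0.2657 mrem/h.
Dose = rate × time = 0.2657 mrem/h × 1.800 h = 0.4783 mrem.

0.478 mrem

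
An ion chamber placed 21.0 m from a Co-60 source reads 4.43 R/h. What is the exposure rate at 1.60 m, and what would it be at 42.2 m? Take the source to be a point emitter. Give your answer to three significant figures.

Applying the 1/r² law,
At 1.60 m: 4.43 × (21.0/1.60)² = 4.43 × 172.3 = 763.3 R/h
At 42.2 m: (1.60/42.2)² = 0.001438, so 763.3 × 0.001438 = 1.098 R/h.

763 R/h; 1.10 R/h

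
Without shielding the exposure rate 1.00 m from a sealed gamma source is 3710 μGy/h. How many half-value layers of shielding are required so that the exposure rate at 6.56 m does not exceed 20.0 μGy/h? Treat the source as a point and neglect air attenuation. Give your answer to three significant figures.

At 6.56 m, distance alone gives 3710 × (1.00/6.56)² = 3710 × 0.02324 = 86.22 μGy/h.
Further attenuation needed: 86.22/20.0 = 4.311.
n = log₂(4.311) = 2.108 half-value layers.

2.11 half-value layers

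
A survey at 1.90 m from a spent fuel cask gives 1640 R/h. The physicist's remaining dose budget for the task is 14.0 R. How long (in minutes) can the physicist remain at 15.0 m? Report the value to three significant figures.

31.9 min

By the inverse-square law, rate at 15.0 m:
1640 × (1.90/15.0)² = 1640 × 0.01604 = 26.31 R/h.
Stay time = 14.0 R ÷ 26.31 R/h = 0.5321 h = 31.93 min.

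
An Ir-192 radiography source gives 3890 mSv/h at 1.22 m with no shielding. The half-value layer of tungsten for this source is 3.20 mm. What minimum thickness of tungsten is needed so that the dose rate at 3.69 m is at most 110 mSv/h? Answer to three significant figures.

At 3.69 m, distance alone gives 3890 × (1.22/3.69)² = 3890 × 0.1093 = 425.2 mSv/h.
Further attenuation needed: 425.2/110 = 3.865.
n = log₂(3.865) = 1.950 half-value layers.
Thickness = 1.950 × 3.20 mm = 6.240 mm.

6.24 mm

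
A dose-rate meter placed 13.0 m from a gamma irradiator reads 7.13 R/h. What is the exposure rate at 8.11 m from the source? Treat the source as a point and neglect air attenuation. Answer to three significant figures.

18.3 R/h

By the inverse-square law, scaling from 13.0 m to 8.11 m:
(13.0/8.11)² = 2.569, so 7.13 × 2.569 = 18.32 R/h.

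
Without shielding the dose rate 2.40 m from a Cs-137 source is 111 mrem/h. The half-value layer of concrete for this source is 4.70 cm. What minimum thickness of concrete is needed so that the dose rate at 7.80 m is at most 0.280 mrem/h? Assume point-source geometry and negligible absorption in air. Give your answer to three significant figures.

24.6 cm

At 7.80 m, distance alone gives (2.40/7.80)² = 0.09467, so 111 × 0.09467 = 10.51 mrem/h.
Further attenuation needed: 10.51/0.280 = 37.54.
n = log₂(37.54) = 5.230 half-value layers.
Thickness = 5.230 × 4.70 cm = 24.58 cm.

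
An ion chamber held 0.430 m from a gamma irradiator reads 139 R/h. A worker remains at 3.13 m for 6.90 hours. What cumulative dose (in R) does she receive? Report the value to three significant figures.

18.1 R

Intensity scales as (d₁/d₂)², so rate at 3.13 m:
139 × (0.430/3.13)² = 139 × 0.01887 = 2.623 R/h.
Dose = rate × time = 2.623 R/h × 6.900 h = 18.10 R.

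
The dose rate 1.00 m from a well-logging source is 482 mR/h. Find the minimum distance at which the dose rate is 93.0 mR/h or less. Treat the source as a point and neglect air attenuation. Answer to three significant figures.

Using I₁d₁² = I₂d₂², d₂ = d₁·√(I₁/I₂).
I₁/I₂ = 482/93.0 = 5.183, so d₂ = 1.00 × √5.183 = 2.277 m.

2.28 m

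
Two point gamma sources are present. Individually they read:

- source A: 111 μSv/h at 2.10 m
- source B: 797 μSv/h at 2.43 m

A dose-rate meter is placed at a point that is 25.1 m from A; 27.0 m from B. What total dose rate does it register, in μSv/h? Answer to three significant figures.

By superposition, sum each source's inverse-square contribution:
A: 111 × (2.10/25.1)² = 0.7770 μSv/h
B: 797 × (2.43/27.0)² = 6.456 μSv/h
Total = 0.7770 + 6.456 = 7.233 μSv/h.

7.23 μSv/h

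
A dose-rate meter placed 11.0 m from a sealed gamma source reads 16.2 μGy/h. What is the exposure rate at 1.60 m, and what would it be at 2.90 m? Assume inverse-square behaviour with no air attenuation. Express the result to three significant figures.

Since intensity falls as 1/r²,
At 1.60 m: 16.2 × (11.0/1.60)² = 16.2 × 47.27 = 765.8 μGy/h
At 2.90 m: 765.8 × (1.60/2.90)² = 765.8 × 0.3044 = 233.1 μGy/h.

766 μGy/h; 233 μGy/h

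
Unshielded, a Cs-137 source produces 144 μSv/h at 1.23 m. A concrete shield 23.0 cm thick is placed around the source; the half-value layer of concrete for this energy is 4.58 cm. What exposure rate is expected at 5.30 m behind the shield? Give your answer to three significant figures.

0.239 μSv/h

Distance alone: 144 × (1.23/5.30)² = 144 × 0.05386 = 7.756 μSv/h.
Shield: 23.0/4.58 = 5.022 half-value layers → attenuation 2^(−5.022) = 0.03078.
Combined: 7.756 × 0.03078 = 0.2387 μSv/h.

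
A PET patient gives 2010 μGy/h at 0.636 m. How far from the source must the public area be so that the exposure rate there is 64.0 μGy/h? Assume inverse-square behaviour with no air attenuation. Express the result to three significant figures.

3.56 m

By the inverse-square law, d₂ = d₁·√(I₁/I₂).
I₁/I₂ = 2010/64.0 = 31.41, so d₂ = 0.636 × √31.41 = 3.564 m.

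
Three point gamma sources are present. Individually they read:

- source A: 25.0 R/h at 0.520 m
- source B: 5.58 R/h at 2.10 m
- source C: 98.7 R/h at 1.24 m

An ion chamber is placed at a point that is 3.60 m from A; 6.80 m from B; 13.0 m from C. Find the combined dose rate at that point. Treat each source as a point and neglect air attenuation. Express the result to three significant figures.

1.95 R/h

Each source contributes Iᵢ·(dᵢ/rᵢ)²; contributions add.
A: 25.0 × (0.520/3.60)² = 0.5216 R/h
B: 5.58 × (2.10/6.80)² = 0.5322 R/h
C: 98.7 × (1.24/13.0)² = 0.8980 R/h
Total = 0.5216 + 0.5322 + 0.8980 = 1.952 R/h.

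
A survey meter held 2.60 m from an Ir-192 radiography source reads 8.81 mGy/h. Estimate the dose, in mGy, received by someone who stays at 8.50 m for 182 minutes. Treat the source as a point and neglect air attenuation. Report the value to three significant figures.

2.50 mGy

Applying the 1/r² law, rate at 8.50 m:
(2.60/8.50)² = 0.09356, so 8.81 × 0.09356 = 0.8243 mGy/h.
Dose = rate × time = 0.8243 mGy/h × 3.033 h = 2.500 mGy.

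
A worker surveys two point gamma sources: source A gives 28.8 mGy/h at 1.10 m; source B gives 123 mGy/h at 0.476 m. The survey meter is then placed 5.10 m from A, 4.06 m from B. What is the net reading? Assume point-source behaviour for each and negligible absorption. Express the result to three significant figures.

3.03 mGy/h

Each source contributes Iᵢ·(dᵢ/rᵢ)²; contributions add.
A: 28.8 × (1.10/5.10)² = 1.340 mGy/h
B: 123 × (0.476/4.06)² = 1.691 mGy/h
Total = 1.340 + 1.691 = 3.031 mGy/h.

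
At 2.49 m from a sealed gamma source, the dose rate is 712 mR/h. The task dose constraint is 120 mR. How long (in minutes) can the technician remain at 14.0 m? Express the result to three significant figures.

320 min

Using I₁d₁² = I₂d₂², rate at 14.0 m:
712 × (2.49/14.0)² = 712 × 0.03163 = 22.52 mR/h.
Stay time = 120 mR ÷ 22.52 mR/h = 5.329 h = 319.7 min.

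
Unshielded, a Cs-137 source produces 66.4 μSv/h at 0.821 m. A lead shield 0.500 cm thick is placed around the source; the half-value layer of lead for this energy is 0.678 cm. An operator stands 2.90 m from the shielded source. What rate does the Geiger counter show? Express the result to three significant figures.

3.19 μSv/h

Distance alone: 66.4 × (0.821/2.90)² = 66.4 × 0.08015 = 5.322 μSv/h.
Shield: 0.500/0.678 = 0.7375 half-value layers → attenuation 2^(−0.7375) = 0.5998.
Combined: 5.322 × 0.5998 = 3.192 μSv/h.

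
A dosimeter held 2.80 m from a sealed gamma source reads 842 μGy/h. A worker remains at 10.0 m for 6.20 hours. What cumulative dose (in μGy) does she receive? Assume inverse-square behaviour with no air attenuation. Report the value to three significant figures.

Using I₁d₁² = I₂d₂², rate at 10.0 m:
842 × (2.80/10.0)² = 842 × 0.07840 = 66.01 μGy/h.
Dose = rate × time = 66.01 μGy/h × 6.200 h = 409.3 μGy.

409 μGy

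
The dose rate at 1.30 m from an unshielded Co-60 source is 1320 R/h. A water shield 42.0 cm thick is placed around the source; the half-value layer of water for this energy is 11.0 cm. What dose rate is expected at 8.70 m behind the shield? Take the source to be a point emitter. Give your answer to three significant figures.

Distance alone: 1320 × (1.30/8.70)² = 1320 × 0.02233 = 29.48 R/h.
Shield: 42.0/11.0 = 3.818 half-value layers → attenuation 2^(−3.818) = 0.07090.
Combined: 29.48 × 0.07090 = 2.090 R/h.

2.09 R/h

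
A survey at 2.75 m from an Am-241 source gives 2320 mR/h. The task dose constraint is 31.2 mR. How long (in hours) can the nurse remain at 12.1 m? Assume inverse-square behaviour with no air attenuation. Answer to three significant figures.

By the inverse-square law, rate at 12.1 m:
(2.75/12.1)² = 0.05165, so 2320 × 0.05165 = 119.8 mR/h.
Stay time = 31.2 mR ÷ 119.8 mR/h = 0.2604 h.

0.260 h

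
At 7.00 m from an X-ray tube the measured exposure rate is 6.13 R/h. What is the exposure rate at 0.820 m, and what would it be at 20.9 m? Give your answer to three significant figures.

447 R/h; 0.688 R/h

By the inverse-square law,
At 0.820 m: 6.13 × (7.00/0.820)² = 6.13 × 72.87 = 446.7 R/h
At 20.9 m: (0.820/20.9)² = 0.001539, so 446.7 × 0.001539 = 0.6875 R/h.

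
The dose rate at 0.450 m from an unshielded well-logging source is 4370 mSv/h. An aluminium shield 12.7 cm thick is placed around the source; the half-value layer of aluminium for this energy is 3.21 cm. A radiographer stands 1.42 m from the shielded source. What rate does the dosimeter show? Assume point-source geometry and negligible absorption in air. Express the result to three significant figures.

28.3 mSv/h

Distance alone: 4370 × (0.450/1.42)² = 4370 × 0.1004 = 438.7 mSv/h.
Shield: 12.7/3.21 = 3.956 half-value layers → attenuation 2^(−3.956) = 0.06444.
Combined: 438.7 × 0.06444 = 28.27 mSv/h.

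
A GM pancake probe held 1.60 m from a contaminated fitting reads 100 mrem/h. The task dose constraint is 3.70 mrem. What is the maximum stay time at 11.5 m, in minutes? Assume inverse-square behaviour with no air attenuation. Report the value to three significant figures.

115 min

Applying the 1/r² law, rate at 11.5 m:
(1.60/11.5)² = 0.01936, so 100 × 0.01936 = 1.936 mrem/h.
Stay time = 3.70 mrem ÷ 1.936 mrem/h = 1.911 h = 114.7 min.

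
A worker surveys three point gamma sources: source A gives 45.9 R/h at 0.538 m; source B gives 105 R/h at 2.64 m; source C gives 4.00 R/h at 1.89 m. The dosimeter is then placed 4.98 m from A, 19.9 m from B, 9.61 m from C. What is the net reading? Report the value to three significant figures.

2.54 R/h

Each source contributes Iᵢ·(dᵢ/rᵢ)²; contributions add.
A: 45.9 × (0.538/4.98)² = 0.5357 R/h
B: 105 × (2.64/19.9)² = 1.848 R/h
C: 4.00 × (1.89/9.61)² = 0.1547 R/h
Total = 0.5357 + 1.848 + 0.1547 = 2.538 R/h.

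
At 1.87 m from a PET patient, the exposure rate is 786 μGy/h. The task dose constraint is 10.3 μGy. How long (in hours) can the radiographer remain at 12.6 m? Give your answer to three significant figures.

0.595 h

Intensity scales as (d₁/d₂)², so rate at 12.6 m:
(1.87/12.6)² = 0.02203, so 786 × 0.02203 = 17.32 μGy/h.
Stay time = 10.3 μGy ÷ 17.32 μGy/h = 0.5947 h.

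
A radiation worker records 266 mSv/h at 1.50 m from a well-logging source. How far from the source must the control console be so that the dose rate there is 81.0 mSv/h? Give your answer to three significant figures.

2.72 m

Since intensity falls as 1/r², d₂ = d₁·√(I₁/I₂).
I₁/I₂ = 266/81.0 = 3.284, so d₂ = 1.50 × √3.284 = 2.718 m.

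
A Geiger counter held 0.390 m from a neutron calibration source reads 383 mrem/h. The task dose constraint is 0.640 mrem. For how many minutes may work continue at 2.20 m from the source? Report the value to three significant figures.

3.19 min

Applying the 1/r² law, rate at 2.20 m:
383 × (0.390/2.20)² = 383 × 0.03143 = 12.04 mrem/h.
Stay time = 0.640 mrem ÷ 12.04 mrem/h = 0.05316 h = 3.190 min.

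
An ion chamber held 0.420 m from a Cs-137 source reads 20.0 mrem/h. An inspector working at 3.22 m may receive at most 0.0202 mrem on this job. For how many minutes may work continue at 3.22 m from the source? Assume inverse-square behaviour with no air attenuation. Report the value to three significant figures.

3.56 min

By the inverse-square law, rate at 3.22 m:
(0.420/3.22)² = 0.01701, so 20.0 × 0.01701 = 0.3402 mrem/h.
Stay time = 0.0202 mrem ÷ 0.3402 mrem/h = 0.05938 h = 3.563 min.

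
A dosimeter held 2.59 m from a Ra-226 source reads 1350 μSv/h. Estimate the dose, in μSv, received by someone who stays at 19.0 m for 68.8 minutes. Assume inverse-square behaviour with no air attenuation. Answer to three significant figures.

By the inverse-square law, rate at 19.0 m:
(2.59/19.0)² = 0.01858, so 1350 × 0.01858 = 25.08 μSv/h.
Dose = rate × time = 25.08 μSv/h × 1.147 h = 28.77 μSv.

28.8 μSv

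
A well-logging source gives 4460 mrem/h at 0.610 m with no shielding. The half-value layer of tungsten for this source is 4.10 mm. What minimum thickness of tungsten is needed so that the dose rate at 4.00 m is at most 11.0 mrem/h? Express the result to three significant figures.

13.3 mm

At 4.00 m, distance alone gives 4460 × (0.610/4.00)² = 4460 × 0.02326 = 103.7 mrem/h.
Further attenuation needed: 103.7/11.0 = 9.427.
n = log₂(9.427) = 3.237 half-value layers.
Thickness = 3.237 × 4.10 mm = 13.27 mm.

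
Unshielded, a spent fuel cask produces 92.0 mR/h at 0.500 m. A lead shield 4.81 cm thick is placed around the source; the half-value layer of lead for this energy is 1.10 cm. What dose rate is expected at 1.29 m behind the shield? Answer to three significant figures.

0.667 mR/h

Distance alone: (0.500/1.29)² = 0.1502, so 92.0 × 0.1502 = 13.82 mR/h.
Shield: 4.81/1.10 = 4.373 half-value layers → attenuation 2^(−4.373) = 0.04826.
Combined: 13.82 × 0.04826 = 0.6670 mR/h.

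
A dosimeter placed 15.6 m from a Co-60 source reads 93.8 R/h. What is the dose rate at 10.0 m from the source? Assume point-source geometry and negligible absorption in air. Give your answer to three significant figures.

Using I₁d₁² = I₂d₂², scaling from 15.6 m to 10.0 m:
(15.6/10.0)² = 2.434, so 93.8 × 2.434 = 228.3 R/h.

228 R/h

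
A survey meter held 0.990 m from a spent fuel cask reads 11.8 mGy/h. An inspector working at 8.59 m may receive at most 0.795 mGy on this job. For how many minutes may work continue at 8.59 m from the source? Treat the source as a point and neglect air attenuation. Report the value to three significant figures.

By the inverse-square law, rate at 8.59 m:
11.8 × (0.990/8.59)² = 11.8 × 0.01328 = 0.1567 mGy/h.
Stay time = 0.795 mGy ÷ 0.1567 mGy/h = 5.073 h = 304.4 min.

304 min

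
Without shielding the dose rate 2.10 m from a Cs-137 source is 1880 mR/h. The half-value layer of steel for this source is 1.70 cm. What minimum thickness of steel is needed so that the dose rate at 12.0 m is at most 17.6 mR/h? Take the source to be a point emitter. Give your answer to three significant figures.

2.91 cm

At 12.0 m, distance alone gives 1880 × (2.10/12.0)² = 1880 × 0.03063 = 57.58 mR/h.
Further attenuation needed: 57.58/17.6 = 3.272.
n = log₂(3.272) = 1.710 half-value layers.
Thickness = 1.710 × 1.70 cm = 2.907 cm.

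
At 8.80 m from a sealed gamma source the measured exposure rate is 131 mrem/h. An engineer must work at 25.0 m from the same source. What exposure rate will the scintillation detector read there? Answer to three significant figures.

16.2 mrem/h

Intensity scales as (d₁/d₂)², so scaling from 8.80 m to 25.0 m:
131 × (8.80/25.0)² = 131 × 0.1239 = 16.23 mrem/h.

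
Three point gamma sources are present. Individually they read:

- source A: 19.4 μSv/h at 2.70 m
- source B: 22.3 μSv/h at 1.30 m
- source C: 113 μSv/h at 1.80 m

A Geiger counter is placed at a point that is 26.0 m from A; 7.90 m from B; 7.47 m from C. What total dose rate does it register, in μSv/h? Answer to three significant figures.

Each source contributes Iᵢ·(dᵢ/rᵢ)²; contributions add.
A: 19.4 × (2.70/26.0)² = 0.2092 μSv/h
B: 22.3 × (1.30/7.90)² = 0.6039 μSv/h
C: 113 × (1.80/7.47)² = 6.561 μSv/h
Total = 0.2092 + 0.6039 + 6.561 = 7.374 μSv/h.

7.37 μSv/h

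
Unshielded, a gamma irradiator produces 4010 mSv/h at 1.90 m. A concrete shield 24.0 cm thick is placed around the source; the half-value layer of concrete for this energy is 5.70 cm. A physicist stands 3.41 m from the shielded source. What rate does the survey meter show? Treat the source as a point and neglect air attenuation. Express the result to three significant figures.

Distance alone: (1.90/3.41)² = 0.3105, so 4010 × 0.3105 = 1245 mSv/h.
Shield: 24.0/5.70 = 4.211 half-value layers → attenuation 2^(−4.211) = 0.05400.
Combined: 1245 × 0.05400 = 67.23 mSv/h.

67.2 mSv/h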